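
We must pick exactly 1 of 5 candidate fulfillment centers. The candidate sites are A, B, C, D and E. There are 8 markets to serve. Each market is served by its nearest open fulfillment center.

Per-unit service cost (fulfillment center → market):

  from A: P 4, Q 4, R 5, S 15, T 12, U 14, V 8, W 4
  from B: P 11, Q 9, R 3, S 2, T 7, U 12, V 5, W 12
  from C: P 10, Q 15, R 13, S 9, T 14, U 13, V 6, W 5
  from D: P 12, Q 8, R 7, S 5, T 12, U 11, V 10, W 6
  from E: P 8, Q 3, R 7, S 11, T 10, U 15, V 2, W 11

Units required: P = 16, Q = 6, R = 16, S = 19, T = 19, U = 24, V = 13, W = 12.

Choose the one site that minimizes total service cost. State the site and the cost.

Choose B only; total service cost 946.

With exactly 1 open, each market uses its cheapest among the chosen.
{B}: P→B 11·16=176, Q→B 9·6=54, R→B 3·16=48, S→B 2·19=38, T→B 7·19=133, U→B 12·24=288, V→B 5·13=65, W→B 12·12=144. Service cost 946.
{D}: service cost 1141
{A}: service cost 1169
Among all 5 size-1 choices, {B} is lowest.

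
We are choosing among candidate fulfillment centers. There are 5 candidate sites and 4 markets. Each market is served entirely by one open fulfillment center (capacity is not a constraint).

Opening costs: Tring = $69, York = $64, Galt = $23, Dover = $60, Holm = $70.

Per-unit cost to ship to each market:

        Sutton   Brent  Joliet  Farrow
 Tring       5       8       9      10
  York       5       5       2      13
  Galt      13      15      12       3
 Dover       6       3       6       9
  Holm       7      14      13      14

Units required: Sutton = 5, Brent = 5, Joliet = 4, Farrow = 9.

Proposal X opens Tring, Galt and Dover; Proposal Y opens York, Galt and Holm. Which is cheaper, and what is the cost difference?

Proposal Y is cheaper by 1.

Proposal X: {Tring, Galt, Dover}: Sutton→Tring 5·5=25, Brent→Dover 3·5=15, Joliet→Dover 6·4=24, Farrow→Galt 3·9=27. Service 91; fixed 152; total 243.
Proposal Y: {York, Galt, Holm}: Sutton→York 5·5=25, Brent→York 5·5=25, Joliet→York 2·4=8, Farrow→Galt 3·9=27. Service 85; fixed 157; total 242.
Difference: |243 − 242| = 1.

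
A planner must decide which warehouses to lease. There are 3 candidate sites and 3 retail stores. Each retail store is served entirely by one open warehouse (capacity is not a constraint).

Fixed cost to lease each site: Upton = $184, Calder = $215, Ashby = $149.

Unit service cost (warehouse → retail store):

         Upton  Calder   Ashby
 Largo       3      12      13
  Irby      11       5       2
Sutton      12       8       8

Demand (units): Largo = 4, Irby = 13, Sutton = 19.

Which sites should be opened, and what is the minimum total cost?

Open Ashby only; minimum total cost 379.

For any fixed open set, each retail store goes to its cheapest open site; total = fixed + service.
{Ashby}: Largo→Ashby 13·4=52, Irby→Ashby 2·13=26, Sutton→Ashby 8·19=152. Service 230; fixed 149; total 379.
{Calder}: service 265 + fixed 215 = 480
{Upton, Ashby}: Largo→Upton 3·4=12, Irby→Ashby 2·13=26, Sutton→Ashby 8·19=152. Service 190; fixed 333; total 523.
{Upton, Calder, Ashby}: service 190 + fixed 548 = 738
No other subset beats 379.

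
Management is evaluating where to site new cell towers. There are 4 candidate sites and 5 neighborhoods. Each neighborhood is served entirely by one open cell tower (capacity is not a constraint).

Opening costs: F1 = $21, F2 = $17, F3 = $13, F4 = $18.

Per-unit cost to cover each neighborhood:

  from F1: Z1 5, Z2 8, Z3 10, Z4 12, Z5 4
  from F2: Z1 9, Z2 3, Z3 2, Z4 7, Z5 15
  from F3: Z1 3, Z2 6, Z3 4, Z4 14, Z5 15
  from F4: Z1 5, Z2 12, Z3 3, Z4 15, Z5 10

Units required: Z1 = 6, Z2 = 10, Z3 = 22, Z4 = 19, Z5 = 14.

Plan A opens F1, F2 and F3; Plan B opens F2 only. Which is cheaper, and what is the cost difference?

Plan A is cheaper by 156.

Plan A: {F1, F2, F3}: Z1→F3 3·6=18, Z2→F2 3·10=30, Z3→F2 2·22=44, Z4→F2 7·19=133, Z5→F1 4·14=56. Service 281; fixed 51; total 332.
Plan B: {F2}: Z1→F2 9·6=54, Z2→F2 3·10=30, Z3→F2 2·22=44, Z4→F2 7·19=133, Z5→F2 15·14=210. Service 471; fixed 17; total 488.
Difference: |332 − 488| = 156.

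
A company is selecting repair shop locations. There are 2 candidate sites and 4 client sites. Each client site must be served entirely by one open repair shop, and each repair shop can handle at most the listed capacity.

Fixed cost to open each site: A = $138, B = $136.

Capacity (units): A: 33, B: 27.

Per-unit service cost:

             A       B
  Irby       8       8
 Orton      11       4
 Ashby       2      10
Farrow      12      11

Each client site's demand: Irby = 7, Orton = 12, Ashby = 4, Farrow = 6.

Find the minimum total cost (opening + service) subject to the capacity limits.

Open {A}: Irby→A 8·7=56, Orton→A 11·12=132, Ashby→A 2·4=8, Farrow→A 12·6=72.
Loads: A carries 29/33. Service 268; fixed 138; total 406.
Next best feasible plan costs 452.

Minimum total cost: 406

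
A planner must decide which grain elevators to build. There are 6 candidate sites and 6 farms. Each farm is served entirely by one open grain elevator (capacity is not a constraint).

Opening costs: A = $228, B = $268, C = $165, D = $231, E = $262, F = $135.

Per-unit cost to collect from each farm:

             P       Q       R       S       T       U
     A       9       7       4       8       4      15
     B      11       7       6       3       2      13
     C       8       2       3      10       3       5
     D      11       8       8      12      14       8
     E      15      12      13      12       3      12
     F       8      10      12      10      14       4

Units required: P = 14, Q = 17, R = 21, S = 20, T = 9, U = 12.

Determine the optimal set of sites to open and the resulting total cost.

Open C only; minimum total cost 661.

For any fixed open set, each farm goes to its cheapest open site; total = fixed + service.
{C}: P→C 8·14=112, Q→C 2·17=34, R→C 3·21=63, S→C 10·20=200, T→C 3·9=27, U→C 5·12=60. Service 496; fixed 165; total 661.
{B, C}: P→C 8·14=112, Q→C 2·17=34, R→C 3·21=63, S→B 3·20=60, T→B 2·9=18, U→C 5·12=60. Service 347; fixed 433; total 780.
{C, F}: P→C 8·14=112, Q→C 2·17=34, R→C 3·21=63, S→C 10·20=200, T→C 3·9=27, U→F 4·12=48. Service 484; fixed 300; total 784.
{A, B, C, D, E, F}: service 335 + fixed 1289 = 1624
No other subset beats 661.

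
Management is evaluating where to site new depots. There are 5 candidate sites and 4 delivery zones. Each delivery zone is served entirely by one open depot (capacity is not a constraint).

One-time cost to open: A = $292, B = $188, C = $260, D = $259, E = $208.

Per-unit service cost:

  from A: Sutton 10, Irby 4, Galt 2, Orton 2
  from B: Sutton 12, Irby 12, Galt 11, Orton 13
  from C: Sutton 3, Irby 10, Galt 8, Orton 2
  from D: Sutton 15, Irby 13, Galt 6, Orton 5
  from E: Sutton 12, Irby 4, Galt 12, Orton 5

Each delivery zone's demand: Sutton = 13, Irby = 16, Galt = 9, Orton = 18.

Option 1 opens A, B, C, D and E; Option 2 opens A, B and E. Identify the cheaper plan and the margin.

Option 1: {A, B, C, D, E}: Sutton→C 3·13=39, Irby→A 4·16=64, Galt→A 2·9=18, Orton→A 2·18=36. Service 157; fixed 1207; total 1364.
Option 2: {A, B, E}: Sutton→A 10·13=130, Irby→A 4·16=64, Galt→A 2·9=18, Orton→A 2·18=36. Service 248; fixed 688; total 936.
Difference: |1364 − 936| = 428.

Option 2 is cheaper by 428.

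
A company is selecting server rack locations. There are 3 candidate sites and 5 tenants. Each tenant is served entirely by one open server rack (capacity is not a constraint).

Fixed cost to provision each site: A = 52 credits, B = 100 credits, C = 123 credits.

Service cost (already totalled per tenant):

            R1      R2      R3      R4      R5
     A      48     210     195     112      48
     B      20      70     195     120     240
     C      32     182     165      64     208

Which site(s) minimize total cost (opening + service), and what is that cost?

Open A and B; minimum total cost 597.

For any fixed open set, each tenant goes to its cheapest open site; total = fixed + service.
{A, B}: R1→B 20, R2→B 70, R3→A 195, R4→A 112, R5→A 48. Service 445; fixed 152; total 597.
{A, B, C}: service 367 + fixed 275 = 642
{A}: service 613 + fixed 52 = 665
(All 7 nonempty subsets were checked; A and B is lowest.)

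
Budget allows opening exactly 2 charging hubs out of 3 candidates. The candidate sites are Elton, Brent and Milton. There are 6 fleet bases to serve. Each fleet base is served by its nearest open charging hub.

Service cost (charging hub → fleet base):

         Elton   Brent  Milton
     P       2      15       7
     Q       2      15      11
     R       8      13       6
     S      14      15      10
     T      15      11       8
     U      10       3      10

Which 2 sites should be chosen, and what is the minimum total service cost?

Choose Elton and Milton; total service cost 38.

With exactly 2 open, each fleet base uses its cheapest among the chosen.
{Elton, Milton}: P→Elton 2, Q→Elton 2, R→Milton 6, S→Milton 10, T→Milton 8, U→Elton 10. Service cost 38.
{Elton, Brent}: service cost 40
{Brent, Milton}: service cost 45
Among all 3 size-2 choices, {Elton, Milton} is lowest.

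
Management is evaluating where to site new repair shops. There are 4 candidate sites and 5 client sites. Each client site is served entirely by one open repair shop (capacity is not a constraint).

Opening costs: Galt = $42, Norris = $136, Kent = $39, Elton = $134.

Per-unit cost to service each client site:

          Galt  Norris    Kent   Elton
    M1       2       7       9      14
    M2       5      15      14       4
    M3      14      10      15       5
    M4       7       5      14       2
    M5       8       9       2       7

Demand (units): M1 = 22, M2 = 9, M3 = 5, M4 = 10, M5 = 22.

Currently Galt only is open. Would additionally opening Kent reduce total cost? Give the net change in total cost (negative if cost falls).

Current service cost with {Galt}: 405.
Adding Kent: each client site re-picks its cheapest; new service cost 273, saving 132.
Extra fixed cost: 39. Net change = 39 − 132 = -93.
(Totals: 447 → 354.)

Yes — net change −93 (cost falls by 93).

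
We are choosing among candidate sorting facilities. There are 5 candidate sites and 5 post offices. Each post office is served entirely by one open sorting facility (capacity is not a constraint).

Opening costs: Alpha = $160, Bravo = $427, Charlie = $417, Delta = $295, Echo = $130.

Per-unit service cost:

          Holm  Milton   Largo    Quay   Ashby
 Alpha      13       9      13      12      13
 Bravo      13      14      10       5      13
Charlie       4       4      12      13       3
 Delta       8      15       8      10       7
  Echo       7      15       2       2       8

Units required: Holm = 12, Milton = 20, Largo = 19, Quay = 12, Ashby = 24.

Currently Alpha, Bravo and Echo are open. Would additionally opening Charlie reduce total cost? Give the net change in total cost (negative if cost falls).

No — net change +161 (cost rises by 161).

Current service cost with {Alpha, Bravo, Echo}: 518.
Adding Charlie: each post office re-picks its cheapest; new service cost 262, saving 256.
Extra fixed cost: 417. Net change = 417 − 256 = 161.
(Totals: 1235 → 1396.)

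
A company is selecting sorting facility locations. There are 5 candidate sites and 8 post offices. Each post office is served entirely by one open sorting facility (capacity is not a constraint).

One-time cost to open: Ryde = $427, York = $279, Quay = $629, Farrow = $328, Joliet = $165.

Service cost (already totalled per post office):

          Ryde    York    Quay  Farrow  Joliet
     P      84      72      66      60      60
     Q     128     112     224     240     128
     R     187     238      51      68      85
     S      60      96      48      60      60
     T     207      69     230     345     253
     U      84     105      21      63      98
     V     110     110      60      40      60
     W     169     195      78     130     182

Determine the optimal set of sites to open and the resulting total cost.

For any fixed open set, each post office goes to its cheapest open site; total = fixed + service.
{Joliet}: P→Joliet 60, Q→Joliet 128, R→Joliet 85, S→Joliet 60, T→Joliet 253, U→Joliet 98, V→Joliet 60, W→Joliet 182. Service 926; fixed 165; total 1091.
{York, Joliet}: P→Joliet 60, Q→York 112, R→Joliet 85, S→Joliet 60, T→York 69, U→Joliet 98, V→Joliet 60, W→Joliet 182. Service 726; fixed 444; total 1170.
{York, Farrow}: P→Farrow 60, Q→York 112, R→Farrow 68, S→Farrow 60, T→York 69, U→Farrow 63, V→Farrow 40, W→Farrow 130. Service 602; fixed 607; total 1209.
{Ryde, York, Quay, Farrow, Joliet}: service 479 + fixed 1828 = 2307
No other subset beats 1091.

Open Joliet only; minimum total cost 1091.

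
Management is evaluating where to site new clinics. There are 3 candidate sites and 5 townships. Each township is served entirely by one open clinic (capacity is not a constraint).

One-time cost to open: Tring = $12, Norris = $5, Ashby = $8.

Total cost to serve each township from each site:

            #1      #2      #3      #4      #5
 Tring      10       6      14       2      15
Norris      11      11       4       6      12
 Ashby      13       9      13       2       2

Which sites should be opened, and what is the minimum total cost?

For any fixed open set, each township goes to its cheapest open site; total = fixed + service.
{Norris, Ashby}: #1→Norris 11, #2→Ashby 9, #3→Norris 4, #4→Ashby 2, #5→Ashby 2. Service 28; fixed 13; total 41.
{Ashby}: service 39 + fixed 8 = 47
{Tring, Norris, Ashby}: #1→Tring 10, #2→Tring 6, #3→Norris 4, #4→Tring 2, #5→Ashby 2. Service 24; fixed 25; total 49.
{Norris}: service 44 + fixed 5 = 49
(All 7 nonempty subsets were checked; Norris and Ashby is lowest.)

Open Norris and Ashby; minimum total cost 41.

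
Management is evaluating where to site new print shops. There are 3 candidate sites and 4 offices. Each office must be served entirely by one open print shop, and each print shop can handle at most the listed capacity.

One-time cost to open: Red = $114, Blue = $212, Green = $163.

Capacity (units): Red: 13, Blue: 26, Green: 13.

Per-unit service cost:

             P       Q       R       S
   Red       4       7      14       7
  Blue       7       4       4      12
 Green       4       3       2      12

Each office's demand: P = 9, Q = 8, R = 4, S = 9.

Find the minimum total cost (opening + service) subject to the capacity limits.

Minimum total cost: 500

Open {Red, Blue}: P→Blue 7·9=63, Q→Blue 4·8=32, R→Blue 4·4=16, S→Red 7·9=63.
Loads: Red carries 9/13, Blue carries 21/26. Service 174; fixed 326; total 500.
Next best feasible plan costs 518.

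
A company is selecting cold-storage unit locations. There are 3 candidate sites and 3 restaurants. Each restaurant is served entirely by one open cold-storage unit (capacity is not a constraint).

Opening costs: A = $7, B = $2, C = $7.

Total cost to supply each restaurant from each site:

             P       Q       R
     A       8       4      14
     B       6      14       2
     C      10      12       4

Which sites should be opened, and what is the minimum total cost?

Open A and B; minimum total cost 21.

For any fixed open set, each restaurant goes to its cheapest open site; total = fixed + service.
{A, B}: P→B 6, Q→A 4, R→B 2. Service 12; fixed 9; total 21.
{B}: service 22 + fixed 2 = 24
{A, B, C}: P→B 6, Q→A 4, R→B 2. Service 12; fixed 16; total 28.
No other subset beats 21.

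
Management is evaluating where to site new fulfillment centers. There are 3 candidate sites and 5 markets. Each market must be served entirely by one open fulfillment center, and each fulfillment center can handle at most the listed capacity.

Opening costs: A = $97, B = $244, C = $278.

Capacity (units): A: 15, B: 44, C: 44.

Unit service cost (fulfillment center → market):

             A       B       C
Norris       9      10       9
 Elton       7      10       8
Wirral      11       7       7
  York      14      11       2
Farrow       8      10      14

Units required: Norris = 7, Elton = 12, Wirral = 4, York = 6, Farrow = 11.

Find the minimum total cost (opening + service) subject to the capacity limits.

Minimum total cost: 631

Open {C}: Norris→C 9·7=63, Elton→C 8·12=96, Wirral→C 7·4=28, York→C 2·6=12, Farrow→C 14·11=154.
Loads: C carries 40/44. Service 353; fixed 278; total 631.
Next best feasible plan costs 638.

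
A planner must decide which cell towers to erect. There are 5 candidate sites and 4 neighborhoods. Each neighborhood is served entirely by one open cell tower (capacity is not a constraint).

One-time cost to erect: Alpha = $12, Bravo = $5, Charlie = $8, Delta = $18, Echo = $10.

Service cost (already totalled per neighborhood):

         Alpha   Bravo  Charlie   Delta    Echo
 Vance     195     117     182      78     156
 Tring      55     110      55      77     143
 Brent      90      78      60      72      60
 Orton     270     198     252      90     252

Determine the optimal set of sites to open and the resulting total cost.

Open Charlie and Delta; minimum total cost 309.

For any fixed open set, each neighborhood goes to its cheapest open site; total = fixed + service.
{Charlie, Delta}: Vance→Delta 78, Tring→Charlie 55, Brent→Charlie 60, Orton→Delta 90. Service 283; fixed 26; total 309.
{Bravo, Charlie, Delta}: Vance→Delta 78, Tring→Charlie 55, Brent→Charlie 60, Orton→Delta 90. Service 283; fixed 31; total 314.
{Charlie, Delta, Echo}: Vance→Delta 78, Tring→Charlie 55, Brent→Charlie 60, Orton→Delta 90. Service 283; fixed 36; total 319.
{Alpha, Bravo, Charlie, Delta, Echo}: service 283 + fixed 53 = 336
No other subset beats 309.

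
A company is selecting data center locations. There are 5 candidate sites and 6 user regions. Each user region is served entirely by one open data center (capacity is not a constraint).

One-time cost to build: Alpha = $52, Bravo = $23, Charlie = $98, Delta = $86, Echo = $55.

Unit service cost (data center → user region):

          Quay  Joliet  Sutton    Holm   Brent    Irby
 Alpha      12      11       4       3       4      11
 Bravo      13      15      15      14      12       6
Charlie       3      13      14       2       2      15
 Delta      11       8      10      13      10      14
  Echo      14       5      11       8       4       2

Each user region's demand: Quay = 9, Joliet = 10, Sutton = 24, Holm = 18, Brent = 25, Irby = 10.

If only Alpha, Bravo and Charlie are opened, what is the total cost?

Each user region is assigned to its cheapest site among the open ones.
{Alpha, Bravo, Charlie}: Quay→Charlie 3·9=27, Joliet→Alpha 11·10=110, Sutton→Alpha 4·24=96, Holm→Charlie 2·18=36, Brent→Charlie 2·25=50, Irby→Bravo 6·10=60. Service 379; fixed 173; total 552.

Total cost: 552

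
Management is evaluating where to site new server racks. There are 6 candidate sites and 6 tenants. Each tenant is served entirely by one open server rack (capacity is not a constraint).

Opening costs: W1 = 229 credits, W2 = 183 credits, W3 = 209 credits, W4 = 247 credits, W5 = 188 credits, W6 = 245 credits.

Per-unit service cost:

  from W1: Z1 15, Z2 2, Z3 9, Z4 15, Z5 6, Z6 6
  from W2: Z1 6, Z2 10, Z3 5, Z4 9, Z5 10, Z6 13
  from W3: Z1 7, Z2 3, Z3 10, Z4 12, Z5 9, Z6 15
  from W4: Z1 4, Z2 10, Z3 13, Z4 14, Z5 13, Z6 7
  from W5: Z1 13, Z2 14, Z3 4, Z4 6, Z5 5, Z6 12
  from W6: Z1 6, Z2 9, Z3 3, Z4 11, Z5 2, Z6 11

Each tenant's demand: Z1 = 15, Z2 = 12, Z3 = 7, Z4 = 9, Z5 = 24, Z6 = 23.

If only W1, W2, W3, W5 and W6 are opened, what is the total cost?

Each tenant is assigned to its cheapest site among the open ones.
{W1, W2, W3, W5, W6}: Z1→W2 6·15=90, Z2→W1 2·12=24, Z3→W6 3·7=21, Z4→W5 6·9=54, Z5→W6 2·24=48, Z6→W1 6·23=138. Service 375; fixed 1054; total 1429.

Total cost: 1429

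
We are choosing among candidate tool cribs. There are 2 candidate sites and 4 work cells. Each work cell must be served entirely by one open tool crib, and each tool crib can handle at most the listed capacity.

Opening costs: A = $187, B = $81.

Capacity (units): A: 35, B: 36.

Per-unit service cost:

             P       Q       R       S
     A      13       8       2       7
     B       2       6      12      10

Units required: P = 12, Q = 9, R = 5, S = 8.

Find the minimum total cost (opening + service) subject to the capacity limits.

Minimum total cost: 299

Open {B}: P→B 2·12=24, Q→B 6·9=54, R→B 12·5=60, S→B 10·8=80.
Loads: B carries 34/36. Service 218; fixed 81; total 299.
Next best feasible plan costs 412.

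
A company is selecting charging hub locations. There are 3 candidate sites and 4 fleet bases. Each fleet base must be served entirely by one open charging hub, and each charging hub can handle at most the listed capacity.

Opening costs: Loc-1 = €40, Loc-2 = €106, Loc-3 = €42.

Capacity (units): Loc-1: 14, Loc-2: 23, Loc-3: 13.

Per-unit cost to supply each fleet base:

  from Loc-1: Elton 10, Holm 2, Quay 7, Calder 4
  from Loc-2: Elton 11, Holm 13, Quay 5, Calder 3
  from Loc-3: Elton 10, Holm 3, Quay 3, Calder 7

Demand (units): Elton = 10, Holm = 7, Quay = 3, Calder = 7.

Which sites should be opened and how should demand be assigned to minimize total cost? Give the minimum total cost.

Minimum total cost: 233

Open {Loc-1, Loc-3}: Elton→Loc-3 10·10=100, Holm→Loc-1 2·7=14, Quay→Loc-3 3·3=9, Calder→Loc-1 4·7=28.
Loads: Loc-1 carries 14/14, Loc-3 carries 13/13. Service 151; fixed 82; total 233.
Next best feasible plan costs 306.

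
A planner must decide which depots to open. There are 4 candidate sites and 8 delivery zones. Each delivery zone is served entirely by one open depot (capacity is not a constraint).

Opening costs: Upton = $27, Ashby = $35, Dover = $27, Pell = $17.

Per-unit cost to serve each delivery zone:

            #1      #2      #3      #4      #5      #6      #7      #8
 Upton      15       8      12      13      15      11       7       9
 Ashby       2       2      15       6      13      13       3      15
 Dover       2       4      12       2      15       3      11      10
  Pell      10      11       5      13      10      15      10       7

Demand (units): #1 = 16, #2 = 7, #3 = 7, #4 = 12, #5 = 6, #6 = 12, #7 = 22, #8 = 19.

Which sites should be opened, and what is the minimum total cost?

For any fixed open set, each delivery zone goes to its cheapest open site; total = fixed + service.
{Ashby, Dover, Pell}: #1→Ashby 2·16=32, #2→Ashby 2·7=14, #3→Pell 5·7=35, #4→Dover 2·12=24, #5→Pell 10·6=60, #6→Dover 3·12=36, #7→Ashby 3·22=66, #8→Pell 7·19=133. Service 400; fixed 79; total 479.
{Upton, Ashby, Dover, Pell}: service 400 + fixed 106 = 506
{Upton, Dover, Pell}: service 502 + fixed 71 = 573
{Pell}: #1→Pell 10·16=160, #2→Pell 11·7=77, #3→Pell 5·7=35, #4→Pell 13·12=156, #5→Pell 10·6=60, #6→Pell 15·12=180, #7→Pell 10·22=220, #8→Pell 7·19=133. Service 1021; fixed 17; total 1038.
No other subset beats 479.

Open Ashby, Dover and Pell; minimum total cost 479.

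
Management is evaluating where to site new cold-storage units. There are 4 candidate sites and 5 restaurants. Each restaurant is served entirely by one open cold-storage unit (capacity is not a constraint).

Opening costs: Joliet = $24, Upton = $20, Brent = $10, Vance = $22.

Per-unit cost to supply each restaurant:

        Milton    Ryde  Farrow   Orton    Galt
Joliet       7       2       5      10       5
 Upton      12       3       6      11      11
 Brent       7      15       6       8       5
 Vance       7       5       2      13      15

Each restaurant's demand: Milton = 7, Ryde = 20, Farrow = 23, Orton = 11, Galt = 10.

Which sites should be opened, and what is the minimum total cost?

For any fixed open set, each restaurant goes to its cheapest open site; total = fixed + service.
{Joliet, Brent, Vance}: Milton→Joliet 7·7=49, Ryde→Joliet 2·20=40, Farrow→Vance 2·23=46, Orton→Brent 8·11=88, Galt→Joliet 5·10=50. Service 273; fixed 56; total 329.
{Joliet, Vance}: service 295 + fixed 46 = 341
{Upton, Brent, Vance}: service 293 + fixed 52 = 345
{Joliet, Upton, Brent, Vance}: service 273 + fixed 76 = 349
No other subset beats 329.

Open Joliet, Brent and Vance; minimum total cost 329.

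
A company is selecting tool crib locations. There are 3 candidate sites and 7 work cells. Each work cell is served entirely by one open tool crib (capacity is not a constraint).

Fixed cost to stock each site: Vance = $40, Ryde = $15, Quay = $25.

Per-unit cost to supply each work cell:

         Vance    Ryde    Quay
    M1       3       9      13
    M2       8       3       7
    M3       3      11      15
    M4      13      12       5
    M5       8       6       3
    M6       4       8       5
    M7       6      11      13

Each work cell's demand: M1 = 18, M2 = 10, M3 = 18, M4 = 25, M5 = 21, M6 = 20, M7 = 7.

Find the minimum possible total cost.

Minimum total cost: 528

For any fixed open set, each work cell goes to its cheapest open site; total = fixed + service.
{Vance, Ryde, Quay}: M1→Vance 3·18=54, M2→Ryde 3·10=30, M3→Vance 3·18=54, M4→Quay 5·25=125, M5→Quay 3·21=63, M6→Vance 4·20=80, M7→Vance 6·7=42. Service 448; fixed 80; total 528.
{Vance, Quay}: service 488 + fixed 65 = 553
{Vance, Ryde}: M1→Vance 3·18=54, M2→Ryde 3·10=30, M3→Vance 3·18=54, M4→Ryde 12·25=300, M5→Ryde 6·21=126, M6→Vance 4·20=80, M7→Vance 6·7=42. Service 686; fixed 55; total 741.
{Ryde}: M1→Ryde 9·18=162, M2→Ryde 3·10=30, M3→Ryde 11·18=198, M4→Ryde 12·25=300, M5→Ryde 6·21=126, M6→Ryde 8·20=160, M7→Ryde 11·7=77. Service 1053; fixed 15; total 1068.
(All 7 nonempty subsets were checked; Vance, Ryde and Quay is lowest.)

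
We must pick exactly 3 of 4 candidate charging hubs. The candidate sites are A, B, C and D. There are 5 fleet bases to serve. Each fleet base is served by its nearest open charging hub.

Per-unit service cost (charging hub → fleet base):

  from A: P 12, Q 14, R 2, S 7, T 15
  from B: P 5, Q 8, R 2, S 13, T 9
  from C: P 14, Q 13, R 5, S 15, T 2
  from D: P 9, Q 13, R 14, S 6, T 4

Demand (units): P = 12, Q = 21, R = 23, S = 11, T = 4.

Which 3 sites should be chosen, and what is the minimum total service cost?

Choose B, C and D; total service cost 348.

With exactly 3 open, each fleet base uses its cheapest among the chosen.
{B, C, D}: P→B 5·12=60, Q→B 8·21=168, R→B 2·23=46, S→D 6·11=66, T→C 2·4=8. Service cost 348.
{A, B, D}: service cost 356
{A, B, C}: service cost 359
Among all 4 size-3 choices, {B, C, D} is lowest.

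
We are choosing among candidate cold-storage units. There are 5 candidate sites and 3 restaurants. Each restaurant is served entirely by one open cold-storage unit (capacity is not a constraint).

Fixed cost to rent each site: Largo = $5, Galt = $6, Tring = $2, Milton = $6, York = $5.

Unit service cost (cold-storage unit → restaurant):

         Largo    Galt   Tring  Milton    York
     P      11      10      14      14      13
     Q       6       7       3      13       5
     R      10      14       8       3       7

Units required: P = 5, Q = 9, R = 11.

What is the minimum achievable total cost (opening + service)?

Minimum total cost: 124

For any fixed open set, each restaurant goes to its cheapest open site; total = fixed + service.
{Galt, Tring, Milton}: P→Galt 10·5=50, Q→Tring 3·9=27, R→Milton 3·11=33. Service 110; fixed 14; total 124.
{Largo, Tring, Milton}: P→Largo 11·5=55, Q→Tring 3·9=27, R→Milton 3·11=33. Service 115; fixed 13; total 128.
{Largo, Galt, Tring, Milton}: service 110 + fixed 19 = 129
{Largo, Galt, Tring, Milton, York}: service 110 + fixed 24 = 134
No other subset beats 124.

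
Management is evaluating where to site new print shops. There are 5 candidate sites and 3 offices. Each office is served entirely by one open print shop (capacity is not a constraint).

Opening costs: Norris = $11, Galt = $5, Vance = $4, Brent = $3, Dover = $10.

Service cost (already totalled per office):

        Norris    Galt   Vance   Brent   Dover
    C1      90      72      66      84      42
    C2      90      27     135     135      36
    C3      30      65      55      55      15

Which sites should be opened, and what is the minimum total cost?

For any fixed open set, each office goes to its cheapest open site; total = fixed + service.
{Galt, Dover}: C1→Dover 42, C2→Galt 27, C3→Dover 15. Service 84; fixed 15; total 99.
{Galt, Brent, Dover}: service 84 + fixed 18 = 102
{Galt, Vance, Dover}: service 84 + fixed 19 = 103
{Norris, Galt, Vance, Brent, Dover}: service 84 + fixed 33 = 117
No other subset beats 99.

Open Galt and Dover; minimum total cost 99.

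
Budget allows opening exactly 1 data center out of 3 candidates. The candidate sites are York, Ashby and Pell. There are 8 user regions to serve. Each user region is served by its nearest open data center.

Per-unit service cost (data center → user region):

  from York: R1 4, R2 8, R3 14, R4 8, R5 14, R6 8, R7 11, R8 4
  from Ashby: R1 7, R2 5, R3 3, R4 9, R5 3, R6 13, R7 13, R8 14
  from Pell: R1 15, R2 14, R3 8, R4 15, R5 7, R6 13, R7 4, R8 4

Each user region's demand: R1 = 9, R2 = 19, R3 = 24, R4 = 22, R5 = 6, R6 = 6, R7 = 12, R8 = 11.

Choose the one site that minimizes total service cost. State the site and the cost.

With exactly 1 open, each user region uses its cheapest among the chosen.
{Ashby}: R1→Ashby 7·9=63, R2→Ashby 5·19=95, R3→Ashby 3·24=72, R4→Ashby 9·22=198, R5→Ashby 3·6=18, R6→Ashby 13·6=78, R7→Ashby 13·12=156, R8→Ashby 14·11=154. Service cost 834.
{York}: service cost 1008
{Pell}: service cost 1135
Among all 3 size-1 choices, {Ashby} is lowest.

Choose Ashby only; total service cost 834.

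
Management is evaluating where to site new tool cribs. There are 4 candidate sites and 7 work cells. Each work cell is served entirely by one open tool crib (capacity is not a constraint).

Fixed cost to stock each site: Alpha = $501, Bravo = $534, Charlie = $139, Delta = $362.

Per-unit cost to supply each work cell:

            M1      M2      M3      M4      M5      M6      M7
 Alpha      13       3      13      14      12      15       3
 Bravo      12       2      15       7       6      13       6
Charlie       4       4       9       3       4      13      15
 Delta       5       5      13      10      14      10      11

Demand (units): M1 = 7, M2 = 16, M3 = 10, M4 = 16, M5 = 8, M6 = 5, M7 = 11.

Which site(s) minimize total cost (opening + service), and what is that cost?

Open Charlie only; minimum total cost 631.

For any fixed open set, each work cell goes to its cheapest open site; total = fixed + service.
{Charlie}: M1→Charlie 4·7=28, M2→Charlie 4·16=64, M3→Charlie 9·10=90, M4→Charlie 3·16=48, M5→Charlie 4·8=32, M6→Charlie 13·5=65, M7→Charlie 15·11=165. Service 492; fixed 139; total 631.
{Charlie, Delta}: service 433 + fixed 501 = 934
{Alpha, Charlie}: M1→Charlie 4·7=28, M2→Alpha 3·16=48, M3→Charlie 9·10=90, M4→Charlie 3·16=48, M5→Charlie 4·8=32, M6→Charlie 13·5=65, M7→Alpha 3·11=33. Service 344; fixed 640; total 984.
{Alpha, Bravo, Charlie, Delta}: service 313 + fixed 1536 = 1849
No other subset beats 631.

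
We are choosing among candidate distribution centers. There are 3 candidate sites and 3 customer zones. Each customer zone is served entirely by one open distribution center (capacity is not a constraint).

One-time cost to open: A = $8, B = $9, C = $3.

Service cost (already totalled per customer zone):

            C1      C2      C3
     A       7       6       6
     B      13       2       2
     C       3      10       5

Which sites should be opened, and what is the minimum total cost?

Open B and C; minimum total cost 19.

For any fixed open set, each customer zone goes to its cheapest open site; total = fixed + service.
{B, C}: C1→C 3, C2→B 2, C3→B 2. Service 7; fixed 12; total 19.
{C}: C1→C 3, C2→C 10, C3→C 5. Service 18; fixed 3; total 21.
{A, C}: service 14 + fixed 11 = 25
{A, B, C}: service 7 + fixed 20 = 27
No other subset beats 19.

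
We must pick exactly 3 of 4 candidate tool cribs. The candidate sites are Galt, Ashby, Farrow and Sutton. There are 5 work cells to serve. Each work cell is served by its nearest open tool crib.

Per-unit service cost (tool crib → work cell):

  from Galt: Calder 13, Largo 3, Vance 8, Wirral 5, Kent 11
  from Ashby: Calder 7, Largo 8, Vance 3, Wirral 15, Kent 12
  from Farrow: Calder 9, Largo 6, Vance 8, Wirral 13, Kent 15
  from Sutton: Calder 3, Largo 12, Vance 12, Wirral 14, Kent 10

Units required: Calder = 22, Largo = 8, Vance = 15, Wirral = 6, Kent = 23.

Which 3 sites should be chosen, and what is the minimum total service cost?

Choose Galt, Ashby and Sutton; total service cost 395.

With exactly 3 open, each work cell uses its cheapest among the chosen.
{Galt, Ashby, Sutton}: Calder→Sutton 3·22=66, Largo→Galt 3·8=24, Vance→Ashby 3·15=45, Wirral→Galt 5·6=30, Kent→Sutton 10·23=230. Service cost 395.
{Ashby, Farrow, Sutton}: service cost 467
{Galt, Farrow, Sutton}: service cost 470
Among all 4 size-3 choices, {Galt, Ashby, Sutton} is lowest.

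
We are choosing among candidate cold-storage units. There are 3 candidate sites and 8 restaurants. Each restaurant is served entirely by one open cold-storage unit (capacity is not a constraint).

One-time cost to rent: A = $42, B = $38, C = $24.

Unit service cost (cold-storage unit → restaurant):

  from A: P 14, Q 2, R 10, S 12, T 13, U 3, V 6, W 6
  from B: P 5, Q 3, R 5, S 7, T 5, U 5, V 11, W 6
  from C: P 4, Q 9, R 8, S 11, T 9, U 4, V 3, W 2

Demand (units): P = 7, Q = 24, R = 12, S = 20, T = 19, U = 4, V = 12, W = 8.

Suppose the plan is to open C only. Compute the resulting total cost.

Total cost: 823

Each restaurant is assigned to its cheapest site among the open ones.
{C}: P→C 4·7=28, Q→C 9·24=216, R→C 8·12=96, S→C 11·20=220, T→C 9·19=171, U→C 4·4=16, V→C 3·12=36, W→C 2·8=16. Service 799; fixed 24; total 823.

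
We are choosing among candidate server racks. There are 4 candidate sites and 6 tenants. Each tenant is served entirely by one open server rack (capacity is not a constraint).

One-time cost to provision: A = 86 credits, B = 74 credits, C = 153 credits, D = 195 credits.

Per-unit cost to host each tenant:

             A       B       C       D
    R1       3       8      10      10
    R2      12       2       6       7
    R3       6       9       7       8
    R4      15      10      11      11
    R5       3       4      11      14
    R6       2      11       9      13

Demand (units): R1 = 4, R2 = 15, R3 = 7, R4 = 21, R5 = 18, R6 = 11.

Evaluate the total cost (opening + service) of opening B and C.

Total cost: 719

Each tenant is assigned to its cheapest site among the open ones.
{B, C}: R1→B 8·4=32, R2→B 2·15=30, R3→C 7·7=49, R4→B 10·21=210, R5→B 4·18=72, R6→C 9·11=99. Service 492; fixed 227; total 719.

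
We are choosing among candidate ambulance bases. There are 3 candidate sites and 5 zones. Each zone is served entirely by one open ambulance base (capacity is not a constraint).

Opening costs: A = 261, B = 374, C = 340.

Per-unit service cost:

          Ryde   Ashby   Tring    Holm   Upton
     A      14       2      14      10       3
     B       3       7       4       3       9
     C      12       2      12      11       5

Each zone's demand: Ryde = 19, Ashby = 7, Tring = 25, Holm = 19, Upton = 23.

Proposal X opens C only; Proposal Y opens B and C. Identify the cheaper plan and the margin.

Proposal Y is cheaper by 149.

Proposal X: {C}: Ryde→C 12·19=228, Ashby→C 2·7=14, Tring→C 12·25=300, Holm→C 11·19=209, Upton→C 5·23=115. Service 866; fixed 340; total 1206.
Proposal Y: {B, C}: Ryde→B 3·19=57, Ashby→C 2·7=14, Tring→B 4·25=100, Holm→B 3·19=57, Upton→C 5·23=115. Service 343; fixed 714; total 1057.
Difference: |1206 − 1057| = 149.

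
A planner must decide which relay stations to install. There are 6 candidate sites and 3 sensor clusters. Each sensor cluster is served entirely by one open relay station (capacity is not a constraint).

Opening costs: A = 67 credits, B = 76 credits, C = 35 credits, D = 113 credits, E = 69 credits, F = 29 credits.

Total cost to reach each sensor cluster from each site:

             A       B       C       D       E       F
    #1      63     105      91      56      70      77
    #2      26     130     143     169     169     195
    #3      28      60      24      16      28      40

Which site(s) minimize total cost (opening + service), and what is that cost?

Open A only; minimum total cost 184.

For any fixed open set, each sensor cluster goes to its cheapest open site; total = fixed + service.
{A}: #1→A 63, #2→A 26, #3→A 28. Service 117; fixed 67; total 184.
{A, F}: service 117 + fixed 96 = 213
{A, C}: #1→A 63, #2→A 26, #3→C 24. Service 113; fixed 102; total 215.
{A, B, C, D, E, F}: service 98 + fixed 389 = 487
No other subset beats 184.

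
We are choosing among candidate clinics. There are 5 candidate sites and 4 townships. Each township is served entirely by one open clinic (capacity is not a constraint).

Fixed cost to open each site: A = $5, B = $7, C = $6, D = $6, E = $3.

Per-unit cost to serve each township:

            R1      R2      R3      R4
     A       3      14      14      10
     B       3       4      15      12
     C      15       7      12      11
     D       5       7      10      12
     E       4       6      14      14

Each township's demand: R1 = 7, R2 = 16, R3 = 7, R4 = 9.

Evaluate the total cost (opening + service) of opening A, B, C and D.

Each township is assigned to its cheapest site among the open ones.
{A, B, C, D}: R1→A 3·7=21, R2→B 4·16=64, R3→D 10·7=70, R4→A 10·9=90. Service 245; fixed 24; total 269.

Total cost: 269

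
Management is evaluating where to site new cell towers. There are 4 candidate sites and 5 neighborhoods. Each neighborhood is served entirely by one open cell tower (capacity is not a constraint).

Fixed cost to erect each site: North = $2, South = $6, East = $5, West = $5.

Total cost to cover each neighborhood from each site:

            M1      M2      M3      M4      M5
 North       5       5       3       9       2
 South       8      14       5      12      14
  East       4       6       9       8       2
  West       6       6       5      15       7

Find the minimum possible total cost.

Minimum total cost: 26

For any fixed open set, each neighborhood goes to its cheapest open site; total = fixed + service.
{North}: M1→North 5, M2→North 5, M3→North 3, M4→North 9, M5→North 2. Service 24; fixed 2; total 26.
{North, East}: M1→East 4, M2→North 5, M3→North 3, M4→East 8, M5→North 2. Service 22; fixed 7; total 29.
{North, West}: M1→North 5, M2→North 5, M3→North 3, M4→North 9, M5→North 2. Service 24; fixed 7; total 31.
{North, South, East, West}: service 22 + fixed 18 = 40
No other subset beats 26.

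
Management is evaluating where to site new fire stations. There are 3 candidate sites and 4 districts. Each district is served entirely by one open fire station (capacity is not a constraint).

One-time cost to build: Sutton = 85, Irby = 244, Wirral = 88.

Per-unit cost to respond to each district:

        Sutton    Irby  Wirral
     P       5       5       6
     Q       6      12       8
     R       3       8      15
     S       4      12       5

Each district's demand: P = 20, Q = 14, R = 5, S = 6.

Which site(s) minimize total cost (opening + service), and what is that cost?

For any fixed open set, each district goes to its cheapest open site; total = fixed + service.
{Sutton}: P→Sutton 5·20=100, Q→Sutton 6·14=84, R→Sutton 3·5=15, S→Sutton 4·6=24. Service 223; fixed 85; total 308.
{Sutton, Wirral}: service 223 + fixed 173 = 396
{Wirral}: P→Wirral 6·20=120, Q→Wirral 8·14=112, R→Wirral 15·5=75, S→Wirral 5·6=30. Service 337; fixed 88; total 425.
{Sutton, Irby, Wirral}: P→Sutton 5·20=100, Q→Sutton 6·14=84, R→Sutton 3·5=15, S→Sutton 4·6=24. Service 223; fixed 417; total 640.
(All 7 nonempty subsets were checked; Sutton only is lowest.)

Open Sutton only; minimum total cost 308.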